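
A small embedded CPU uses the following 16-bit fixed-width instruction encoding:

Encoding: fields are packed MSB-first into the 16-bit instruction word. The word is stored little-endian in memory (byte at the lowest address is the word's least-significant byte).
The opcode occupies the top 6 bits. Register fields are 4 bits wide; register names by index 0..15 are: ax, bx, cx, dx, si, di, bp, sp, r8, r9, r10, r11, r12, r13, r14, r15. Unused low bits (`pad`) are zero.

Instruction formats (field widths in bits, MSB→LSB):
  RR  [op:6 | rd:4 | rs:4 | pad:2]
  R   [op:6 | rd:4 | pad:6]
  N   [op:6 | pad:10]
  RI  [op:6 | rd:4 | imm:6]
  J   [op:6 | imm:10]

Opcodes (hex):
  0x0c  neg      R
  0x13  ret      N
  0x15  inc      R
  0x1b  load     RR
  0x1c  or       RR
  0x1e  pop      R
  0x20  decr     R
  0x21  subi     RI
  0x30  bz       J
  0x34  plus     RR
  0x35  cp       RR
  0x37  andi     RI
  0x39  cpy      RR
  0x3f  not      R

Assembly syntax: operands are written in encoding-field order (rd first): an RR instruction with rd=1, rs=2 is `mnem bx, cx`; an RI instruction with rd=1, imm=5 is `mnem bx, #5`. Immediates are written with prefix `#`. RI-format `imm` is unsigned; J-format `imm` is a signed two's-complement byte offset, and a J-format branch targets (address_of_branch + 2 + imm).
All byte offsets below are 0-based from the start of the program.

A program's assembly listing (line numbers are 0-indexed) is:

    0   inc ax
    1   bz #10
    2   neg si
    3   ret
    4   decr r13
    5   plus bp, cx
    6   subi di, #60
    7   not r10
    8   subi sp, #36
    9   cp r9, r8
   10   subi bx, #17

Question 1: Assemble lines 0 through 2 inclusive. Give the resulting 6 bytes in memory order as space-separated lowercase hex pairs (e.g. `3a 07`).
line 0 (inc): pack op=0x15:6|rd=0:4|pad=0:6 = 0x5400; little→ 00 54
line 1 (bz): pack op=0x30:6|imm=10:10 = 0xc00a; little→ 0a c0
line 2 (neg): pack op=0xc:6|rd=4:4|pad=0:6 = 0x3100; little→ 00 31

00 54 0a c0 00 31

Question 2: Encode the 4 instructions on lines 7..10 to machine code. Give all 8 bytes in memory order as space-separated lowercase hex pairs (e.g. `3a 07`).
80 fe e4 85 60 d6 51 84

L7: not op=0x3f:6|rd=10:4|pad=0:6 ⇒ 0xfe80 ⇒ little 80 fe
L8: subi op=0x21:6|rd=7:4|imm=36:6 ⇒ 0x85e4 ⇒ little e4 85
L9: cp op=0x35:6|rd=9:4|rs=8:4|pad=0:2 ⇒ 0xd660 ⇒ little 60 d6
L10: subi op=0x21:6|rd=1:4|imm=17:6 ⇒ 0x8451 ⇒ little 51 84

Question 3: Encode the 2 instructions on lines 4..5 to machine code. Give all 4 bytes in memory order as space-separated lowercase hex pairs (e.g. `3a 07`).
L4: decr op=0x20:6|rd=13:4|pad=0:6 ⇒ 0x8340 ⇒ little 40 83
L5: plus op=0x34:6|rd=6:4|rs=2:4|pad=0:2 ⇒ 0xd188 ⇒ little 88 d1

40 83 88 d1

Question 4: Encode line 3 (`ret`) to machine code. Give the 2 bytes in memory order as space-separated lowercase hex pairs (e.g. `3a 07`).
3. ret fields op=0x13:6|pad=0:10 → word 4c00h → 00 4c

00 4c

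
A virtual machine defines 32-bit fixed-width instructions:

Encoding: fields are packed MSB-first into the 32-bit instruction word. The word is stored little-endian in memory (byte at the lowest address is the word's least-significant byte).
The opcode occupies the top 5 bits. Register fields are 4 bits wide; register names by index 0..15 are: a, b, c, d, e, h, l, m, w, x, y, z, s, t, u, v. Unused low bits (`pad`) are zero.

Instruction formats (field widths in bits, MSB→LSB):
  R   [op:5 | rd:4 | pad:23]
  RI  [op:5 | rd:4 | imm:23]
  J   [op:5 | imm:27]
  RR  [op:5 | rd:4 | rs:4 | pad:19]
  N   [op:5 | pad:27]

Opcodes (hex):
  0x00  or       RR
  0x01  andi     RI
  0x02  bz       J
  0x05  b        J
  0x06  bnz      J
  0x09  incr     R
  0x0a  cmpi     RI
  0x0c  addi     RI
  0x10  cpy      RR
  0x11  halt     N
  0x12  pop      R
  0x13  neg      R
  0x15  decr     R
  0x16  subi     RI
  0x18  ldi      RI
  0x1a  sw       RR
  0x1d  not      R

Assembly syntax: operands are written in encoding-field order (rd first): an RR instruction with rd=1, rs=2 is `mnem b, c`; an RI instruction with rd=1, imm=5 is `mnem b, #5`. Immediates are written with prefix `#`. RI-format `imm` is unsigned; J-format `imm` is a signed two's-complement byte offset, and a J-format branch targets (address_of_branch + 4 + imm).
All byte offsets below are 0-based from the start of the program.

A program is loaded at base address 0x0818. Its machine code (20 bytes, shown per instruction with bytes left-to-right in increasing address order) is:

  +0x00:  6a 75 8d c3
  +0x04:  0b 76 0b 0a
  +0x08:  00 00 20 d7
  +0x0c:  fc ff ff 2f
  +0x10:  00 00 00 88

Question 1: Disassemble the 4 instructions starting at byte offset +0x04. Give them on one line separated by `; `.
off 0x04: read 0b 76 0b 0a as little → 0x0a0b760b
  opcode bits[31:27]=0x1: andi/RI
  rd: (w>>23)&0xf=0x4 → e
  imm: (w>>0)&0x7fffff=0xb760b → #751115
off 0x08: read 00 00 20 d7 as little → 0xd7200000
  opcode bits[31:27]=0x1a: sw/RR
  rd: (w>>23)&0xf=0xe → u
  rs: (w>>19)&0xf=0x4 → e
off 0x0c: read fc ff ff 2f as little → 0x2ffffffc
  opcode bits[31:27]=0x5: b/J
  imm: (w>>0)&0x7ffffff=0x7fffffc (s27→-4) → #-4
off 0x10: read 00 00 00 88 as little → 0x88000000
  opcode bits[31:27]=0x11: halt/N

andi e, #751115; sw u, e; b #-4; halt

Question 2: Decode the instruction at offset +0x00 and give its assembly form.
@+00  little-endian(6a 75 8d c3) = 0xc38d756a
  op=0xc38d756a>>27=0x18 ⇒ ldi (RI)
  rd@[26:23]=0x7 ⇒ m
  imm@[22:0]=0xd756a ⇒ #882026

ldi m, #882026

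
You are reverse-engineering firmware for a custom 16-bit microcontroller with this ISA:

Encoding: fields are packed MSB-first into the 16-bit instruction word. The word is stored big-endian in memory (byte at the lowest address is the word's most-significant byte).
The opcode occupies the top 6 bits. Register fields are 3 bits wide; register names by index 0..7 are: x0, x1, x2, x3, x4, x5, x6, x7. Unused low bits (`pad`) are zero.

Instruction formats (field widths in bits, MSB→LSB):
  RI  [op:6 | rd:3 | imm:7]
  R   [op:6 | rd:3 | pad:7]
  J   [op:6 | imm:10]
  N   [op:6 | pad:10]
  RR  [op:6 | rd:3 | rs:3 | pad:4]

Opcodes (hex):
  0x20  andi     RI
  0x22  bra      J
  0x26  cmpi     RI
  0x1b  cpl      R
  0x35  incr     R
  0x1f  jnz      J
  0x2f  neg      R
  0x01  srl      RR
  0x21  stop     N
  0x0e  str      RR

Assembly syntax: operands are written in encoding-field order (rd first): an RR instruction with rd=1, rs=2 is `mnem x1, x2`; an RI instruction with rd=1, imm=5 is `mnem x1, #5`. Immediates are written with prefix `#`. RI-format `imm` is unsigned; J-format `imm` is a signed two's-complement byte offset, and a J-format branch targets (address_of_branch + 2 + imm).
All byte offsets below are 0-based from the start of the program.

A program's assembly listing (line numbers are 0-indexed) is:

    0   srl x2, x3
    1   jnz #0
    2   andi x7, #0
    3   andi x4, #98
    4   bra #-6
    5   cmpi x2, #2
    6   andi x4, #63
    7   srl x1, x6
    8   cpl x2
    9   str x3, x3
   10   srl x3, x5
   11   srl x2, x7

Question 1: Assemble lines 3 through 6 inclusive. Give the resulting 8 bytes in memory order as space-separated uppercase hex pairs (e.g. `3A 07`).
82 62 8B FA 99 02 82 3F

L3: andi op=0x20:6|rd=4:3|imm=98:7 ⇒ 0x8262 ⇒ big 82 62
L4: bra op=0x22:6|imm=-6:10 ⇒ 0x8bfa ⇒ big 8b fa
L5: cmpi op=0x26:6|rd=2:3|imm=2:7 ⇒ 0x9902 ⇒ big 99 02
L6: andi op=0x20:6|rd=4:3|imm=63:7 ⇒ 0x823f ⇒ big 82 3f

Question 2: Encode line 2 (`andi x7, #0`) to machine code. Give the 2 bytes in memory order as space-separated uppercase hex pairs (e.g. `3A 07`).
2. andi fields op=0x20:6|rd=7:3|imm=0:7 → word 8380h → 83 80

83 80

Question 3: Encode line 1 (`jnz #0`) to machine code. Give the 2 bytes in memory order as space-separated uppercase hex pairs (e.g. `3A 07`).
line 1 (jnz): pack op=0x1f:6|imm=0:10 = 0x7c00; big→ 7c 00

7C 00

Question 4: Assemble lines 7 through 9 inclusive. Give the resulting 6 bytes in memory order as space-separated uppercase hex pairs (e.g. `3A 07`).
7. srl fields op=0x1:6|rd=1:3|rs=6:3|pad=0:4 → word 04e0h → 04 e0
8. cpl fields op=0x1b:6|rd=2:3|pad=0:7 → word 6d00h → 6d 00
9. str fields op=0xe:6|rd=3:3|rs=3:3|pad=0:4 → word 39b0h → 39 b0

04 E0 6D 00 39 B0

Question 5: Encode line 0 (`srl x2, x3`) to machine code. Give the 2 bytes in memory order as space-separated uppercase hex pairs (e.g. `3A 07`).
05 30

0. srl fields op=0x1:6|rd=2:3|rs=3:3|pad=0:4 → word 0530h → 05 30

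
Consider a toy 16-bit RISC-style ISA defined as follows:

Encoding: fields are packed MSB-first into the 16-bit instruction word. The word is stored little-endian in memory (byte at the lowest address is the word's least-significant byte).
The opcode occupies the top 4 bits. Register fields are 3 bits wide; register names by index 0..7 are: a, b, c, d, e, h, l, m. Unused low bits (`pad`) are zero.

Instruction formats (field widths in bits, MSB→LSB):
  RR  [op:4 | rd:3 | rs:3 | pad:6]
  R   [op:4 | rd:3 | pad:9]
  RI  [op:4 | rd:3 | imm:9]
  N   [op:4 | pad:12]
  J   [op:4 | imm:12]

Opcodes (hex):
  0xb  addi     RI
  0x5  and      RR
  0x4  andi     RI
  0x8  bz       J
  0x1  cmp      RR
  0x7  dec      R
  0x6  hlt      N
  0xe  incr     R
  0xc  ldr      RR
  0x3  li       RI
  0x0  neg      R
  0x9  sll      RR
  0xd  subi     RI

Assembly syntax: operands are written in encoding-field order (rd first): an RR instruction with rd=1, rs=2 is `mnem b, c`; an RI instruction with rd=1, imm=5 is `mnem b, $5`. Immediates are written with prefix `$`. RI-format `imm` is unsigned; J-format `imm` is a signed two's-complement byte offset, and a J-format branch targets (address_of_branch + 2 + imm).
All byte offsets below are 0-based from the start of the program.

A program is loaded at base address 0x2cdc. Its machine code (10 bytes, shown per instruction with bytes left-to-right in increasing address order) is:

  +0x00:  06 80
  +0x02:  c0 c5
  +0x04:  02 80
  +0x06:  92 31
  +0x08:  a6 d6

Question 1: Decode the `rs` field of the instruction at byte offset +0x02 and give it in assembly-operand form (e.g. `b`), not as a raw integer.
off 0x02: read c0 c5 as little → 0xc5c0
  top 4b → 0xc → ldr [RR]
  rd@[11:9]=0x2 ⇒ c
  rs@[8:6]=0x7 ⇒ m

m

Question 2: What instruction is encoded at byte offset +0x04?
off 0x04: read 02 80 as little → 0x8002
  top 4b → 0x8 → bz [J]
  imm: (w>>0)&0xfff=0x2 → $2

bz $2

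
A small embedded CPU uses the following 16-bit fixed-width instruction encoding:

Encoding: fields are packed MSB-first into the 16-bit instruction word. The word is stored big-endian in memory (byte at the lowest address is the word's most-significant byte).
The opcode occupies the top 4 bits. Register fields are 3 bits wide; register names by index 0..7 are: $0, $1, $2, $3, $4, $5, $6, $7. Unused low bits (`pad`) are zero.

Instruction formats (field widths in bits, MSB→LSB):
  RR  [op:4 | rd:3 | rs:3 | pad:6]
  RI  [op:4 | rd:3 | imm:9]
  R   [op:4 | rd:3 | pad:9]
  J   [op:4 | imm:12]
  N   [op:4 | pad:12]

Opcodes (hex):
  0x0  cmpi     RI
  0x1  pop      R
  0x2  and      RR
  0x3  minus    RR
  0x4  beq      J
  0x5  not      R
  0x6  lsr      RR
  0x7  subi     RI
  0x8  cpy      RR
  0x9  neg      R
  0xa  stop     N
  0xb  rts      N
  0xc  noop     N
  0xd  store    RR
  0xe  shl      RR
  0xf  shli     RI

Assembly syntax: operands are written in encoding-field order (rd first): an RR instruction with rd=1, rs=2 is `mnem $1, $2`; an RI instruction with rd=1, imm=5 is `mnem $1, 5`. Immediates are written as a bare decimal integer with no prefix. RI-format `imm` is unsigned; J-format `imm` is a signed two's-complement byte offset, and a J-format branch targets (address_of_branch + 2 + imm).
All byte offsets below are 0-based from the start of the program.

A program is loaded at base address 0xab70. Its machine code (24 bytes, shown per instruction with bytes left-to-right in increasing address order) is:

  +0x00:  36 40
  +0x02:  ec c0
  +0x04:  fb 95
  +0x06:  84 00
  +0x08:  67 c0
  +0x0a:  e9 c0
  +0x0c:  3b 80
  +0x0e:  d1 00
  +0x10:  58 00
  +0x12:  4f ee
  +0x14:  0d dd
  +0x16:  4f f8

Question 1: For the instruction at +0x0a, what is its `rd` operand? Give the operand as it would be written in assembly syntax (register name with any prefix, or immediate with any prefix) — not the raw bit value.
$4

[0a] e9 c0 → 0xe9c0
  opcode bits[15:12]=0xe: shl/RR
  rd: (w>>9)&0x7=0x4 → $4
  rs: (w>>6)&0x7=0x7 → $7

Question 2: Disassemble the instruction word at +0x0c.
off 0x0c: read 3b 80 as big → 0x3b80
  op=0x3b80>>12=0x3 ⇒ minus (RR)
  [11:9] rd=5 = $5
  [8:6] rs=6 = $6

minus $5, $6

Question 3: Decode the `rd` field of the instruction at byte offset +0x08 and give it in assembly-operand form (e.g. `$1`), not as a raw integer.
$3

@+08  big-endian(67 c0) = 0x67c0
  opcode bits[15:12]=0x6: lsr/RR
  [11:9] rd=3 = $3
  [8:6] rs=7 = $7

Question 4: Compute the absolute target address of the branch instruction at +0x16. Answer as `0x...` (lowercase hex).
off 0x16: read 4f f8 as big → 0x4ff8
  op=0x4ff8>>12=0x4 ⇒ beq (J)
  imm: (w>>0)&0xfff=0xff8 (s12→-8) → -8
  target = base 0xab70 + off 0x16 + 2 + imm -8 = 0xab80

0xab80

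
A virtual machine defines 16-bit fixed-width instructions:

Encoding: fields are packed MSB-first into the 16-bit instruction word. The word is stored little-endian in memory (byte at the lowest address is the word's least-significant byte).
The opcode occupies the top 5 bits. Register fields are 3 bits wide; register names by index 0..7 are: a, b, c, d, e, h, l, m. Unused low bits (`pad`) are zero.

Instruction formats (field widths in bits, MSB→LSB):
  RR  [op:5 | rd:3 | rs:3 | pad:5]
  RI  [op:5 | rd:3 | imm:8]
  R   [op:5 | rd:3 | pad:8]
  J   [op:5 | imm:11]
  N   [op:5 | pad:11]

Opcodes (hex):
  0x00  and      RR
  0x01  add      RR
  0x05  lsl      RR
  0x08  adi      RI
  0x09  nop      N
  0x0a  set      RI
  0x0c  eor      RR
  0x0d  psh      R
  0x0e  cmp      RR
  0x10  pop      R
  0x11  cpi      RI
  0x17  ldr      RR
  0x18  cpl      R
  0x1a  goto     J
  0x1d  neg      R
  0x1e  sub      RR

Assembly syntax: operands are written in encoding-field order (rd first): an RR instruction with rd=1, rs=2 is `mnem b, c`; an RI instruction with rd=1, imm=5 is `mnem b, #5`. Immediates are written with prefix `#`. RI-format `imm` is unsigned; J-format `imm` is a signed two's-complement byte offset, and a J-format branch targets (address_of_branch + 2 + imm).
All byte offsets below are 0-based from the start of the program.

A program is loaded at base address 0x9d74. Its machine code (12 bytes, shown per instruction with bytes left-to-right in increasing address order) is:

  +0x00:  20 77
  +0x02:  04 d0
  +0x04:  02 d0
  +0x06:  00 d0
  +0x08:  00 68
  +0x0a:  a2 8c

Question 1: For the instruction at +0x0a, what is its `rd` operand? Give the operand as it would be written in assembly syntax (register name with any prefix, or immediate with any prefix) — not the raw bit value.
e

[0a] a2 8c → 0x8ca2
  opcode bits[15:11]=0x11: cpi/RI
  [10:8] rd=4 = e
  [7:0] imm=162 = #162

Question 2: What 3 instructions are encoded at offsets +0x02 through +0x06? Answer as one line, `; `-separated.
+0x02: 04 d0 ⇒ word 0xd004 (little)
  opcode bits[15:11]=0x1a: goto/J
  imm@[10:0]=0x4 ⇒ #4
+0x04: 02 d0 ⇒ word 0xd002 (little)
  opcode bits[15:11]=0x1a: goto/J
  imm@[10:0]=0x2 ⇒ #2
+0x06: 00 d0 ⇒ word 0xd000 (little)
  opcode bits[15:11]=0x1a: goto/J
  imm@[10:0]=0x0 ⇒ #0

goto #4; goto #2; goto #0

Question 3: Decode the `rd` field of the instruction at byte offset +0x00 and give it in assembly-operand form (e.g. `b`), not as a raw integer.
m

[00] 20 77 → 0x7720
  opcode bits[15:11]=0xe: cmp/RR
  rd: (w>>8)&0x7=0x7 → m
  rs: (w>>5)&0x7=0x1 → b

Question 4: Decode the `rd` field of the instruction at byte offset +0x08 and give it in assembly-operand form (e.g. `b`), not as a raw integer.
+0x08: 00 68 ⇒ word 0x6800 (little)
  opcode bits[15:11]=0xd: psh/R
  [10:8] rd=0 = a

a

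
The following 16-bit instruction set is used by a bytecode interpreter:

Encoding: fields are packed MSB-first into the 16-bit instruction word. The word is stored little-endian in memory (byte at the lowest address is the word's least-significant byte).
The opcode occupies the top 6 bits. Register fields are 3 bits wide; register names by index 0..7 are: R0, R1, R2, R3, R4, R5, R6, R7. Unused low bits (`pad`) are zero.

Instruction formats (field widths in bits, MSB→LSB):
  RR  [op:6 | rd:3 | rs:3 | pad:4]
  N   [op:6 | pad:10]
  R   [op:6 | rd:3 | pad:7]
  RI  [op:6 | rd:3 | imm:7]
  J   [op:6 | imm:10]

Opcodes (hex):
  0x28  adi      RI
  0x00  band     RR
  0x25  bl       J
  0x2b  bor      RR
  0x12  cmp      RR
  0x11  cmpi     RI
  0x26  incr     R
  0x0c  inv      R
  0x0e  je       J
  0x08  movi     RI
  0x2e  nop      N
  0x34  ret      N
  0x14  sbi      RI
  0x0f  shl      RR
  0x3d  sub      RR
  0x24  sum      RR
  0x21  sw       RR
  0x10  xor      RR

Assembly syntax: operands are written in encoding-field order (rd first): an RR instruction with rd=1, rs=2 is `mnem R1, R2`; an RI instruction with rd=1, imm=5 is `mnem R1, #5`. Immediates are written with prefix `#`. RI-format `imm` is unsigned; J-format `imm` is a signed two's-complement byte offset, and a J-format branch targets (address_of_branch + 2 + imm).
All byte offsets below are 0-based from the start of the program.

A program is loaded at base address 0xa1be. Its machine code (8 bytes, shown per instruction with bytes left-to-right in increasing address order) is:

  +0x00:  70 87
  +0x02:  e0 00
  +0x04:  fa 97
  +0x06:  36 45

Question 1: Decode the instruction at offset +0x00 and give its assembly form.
@+00  little-endian(70 87) = 0x8770
  top 6b → 0x21 → sw [RR]
  [9:7] rd=6 = R6
  [6:4] rs=7 = R7

sw R6, R7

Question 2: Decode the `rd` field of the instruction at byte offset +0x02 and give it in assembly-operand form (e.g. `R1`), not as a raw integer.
off 0x02: read e0 00 as little → 0x00e0
  opcode bits[15:10]=0x0: band/RR
  [9:7] rd=1 = R1
  [6:4] rs=6 = R6

R1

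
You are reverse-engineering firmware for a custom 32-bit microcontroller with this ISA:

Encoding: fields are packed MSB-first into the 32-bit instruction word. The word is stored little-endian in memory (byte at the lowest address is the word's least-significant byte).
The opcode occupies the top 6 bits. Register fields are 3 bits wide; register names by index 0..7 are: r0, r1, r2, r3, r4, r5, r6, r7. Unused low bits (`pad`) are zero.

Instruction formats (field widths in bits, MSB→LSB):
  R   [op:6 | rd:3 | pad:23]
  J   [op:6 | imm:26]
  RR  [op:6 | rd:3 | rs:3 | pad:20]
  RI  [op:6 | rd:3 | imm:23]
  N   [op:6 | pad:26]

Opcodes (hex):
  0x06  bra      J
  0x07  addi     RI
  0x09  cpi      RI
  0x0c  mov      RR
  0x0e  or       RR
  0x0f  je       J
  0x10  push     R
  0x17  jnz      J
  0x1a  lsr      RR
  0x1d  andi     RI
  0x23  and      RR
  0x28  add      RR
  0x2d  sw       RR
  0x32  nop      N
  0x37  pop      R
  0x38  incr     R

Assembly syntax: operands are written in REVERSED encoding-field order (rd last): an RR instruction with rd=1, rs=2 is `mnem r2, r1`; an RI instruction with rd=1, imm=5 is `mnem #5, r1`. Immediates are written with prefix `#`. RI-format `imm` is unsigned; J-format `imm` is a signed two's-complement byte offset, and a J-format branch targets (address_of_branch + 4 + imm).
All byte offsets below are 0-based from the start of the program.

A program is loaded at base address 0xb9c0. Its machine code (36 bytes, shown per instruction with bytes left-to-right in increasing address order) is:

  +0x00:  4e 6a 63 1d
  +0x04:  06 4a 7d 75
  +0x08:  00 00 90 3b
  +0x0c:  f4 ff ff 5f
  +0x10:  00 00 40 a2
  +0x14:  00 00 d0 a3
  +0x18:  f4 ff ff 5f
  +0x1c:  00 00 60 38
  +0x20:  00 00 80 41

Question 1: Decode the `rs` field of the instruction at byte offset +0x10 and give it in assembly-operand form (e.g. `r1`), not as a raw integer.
[10] 00 00 40 a2 → 0xa2400000
  op=0xa2400000>>26=0x28 ⇒ add (RR)
  rd: (w>>23)&0x7=0x4 → r4
  rs: (w>>20)&0x7=0x4 → r4

r4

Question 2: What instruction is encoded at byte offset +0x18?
jnz #-12

@+18  little-endian(f4 ff ff 5f) = 0x5ffffff4
  top 6b → 0x17 → jnz [J]
  imm: (w>>0)&0x3ffffff=0x3fffff4 (s26→-12) → #-12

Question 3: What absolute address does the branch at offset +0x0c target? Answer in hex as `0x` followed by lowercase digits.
0xb9c4

[0c] f4 ff ff 5f → 0x5ffffff4
  op=0x5ffffff4>>26=0x17 ⇒ jnz (J)
  [25:0] imm=67108852 (s26→-12) = #-12
  target = base 0xb9c0 + off 0x0c + 4 + imm -12 = 0xb9c4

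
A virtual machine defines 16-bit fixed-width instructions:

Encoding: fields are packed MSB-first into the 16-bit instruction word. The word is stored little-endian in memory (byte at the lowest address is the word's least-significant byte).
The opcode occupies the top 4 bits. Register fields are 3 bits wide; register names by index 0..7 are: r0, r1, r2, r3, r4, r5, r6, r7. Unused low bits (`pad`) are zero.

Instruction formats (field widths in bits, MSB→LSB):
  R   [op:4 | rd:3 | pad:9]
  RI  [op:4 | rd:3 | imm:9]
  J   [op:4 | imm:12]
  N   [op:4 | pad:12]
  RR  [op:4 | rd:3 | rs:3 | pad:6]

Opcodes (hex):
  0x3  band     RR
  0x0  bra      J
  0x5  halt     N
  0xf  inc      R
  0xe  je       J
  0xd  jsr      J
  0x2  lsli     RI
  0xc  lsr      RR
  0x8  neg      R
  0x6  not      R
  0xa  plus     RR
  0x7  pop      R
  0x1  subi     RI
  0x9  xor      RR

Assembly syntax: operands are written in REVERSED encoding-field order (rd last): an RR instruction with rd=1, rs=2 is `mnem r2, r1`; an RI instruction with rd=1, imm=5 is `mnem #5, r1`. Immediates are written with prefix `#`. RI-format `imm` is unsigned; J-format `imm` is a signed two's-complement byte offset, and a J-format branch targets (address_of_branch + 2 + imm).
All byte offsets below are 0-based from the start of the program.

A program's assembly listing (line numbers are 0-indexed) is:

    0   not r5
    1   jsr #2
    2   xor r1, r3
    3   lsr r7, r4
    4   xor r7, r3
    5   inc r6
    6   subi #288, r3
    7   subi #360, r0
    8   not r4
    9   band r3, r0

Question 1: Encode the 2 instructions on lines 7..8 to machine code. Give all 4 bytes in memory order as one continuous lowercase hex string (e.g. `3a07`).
7. subi fields op=0x1:4|rd=0:3|imm=360:9 → word 1168h → 68 11
8. not fields op=0x6:4|rd=4:3|pad=0:9 → word 6800h → 00 68

68110068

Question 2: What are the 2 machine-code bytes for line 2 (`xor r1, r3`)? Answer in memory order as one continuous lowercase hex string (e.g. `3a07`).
line 2 (xor): pack op=0x9:4|rd=3:3|rs=1:3|pad=0:6 = 0x9640; little→ 40 96

4096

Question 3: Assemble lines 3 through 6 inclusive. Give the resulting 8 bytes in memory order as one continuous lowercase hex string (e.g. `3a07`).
3. lsr fields op=0xc:4|rd=4:3|rs=7:3|pad=0:6 → word c9c0h → c0 c9
4. xor fields op=0x9:4|rd=3:3|rs=7:3|pad=0:6 → word 97c0h → c0 97
5. inc fields op=0xf:4|rd=6:3|pad=0:9 → word fc00h → 00 fc
6. subi fields op=0x1:4|rd=3:3|imm=288:9 → word 1720h → 20 17

c0c9c09700fc2017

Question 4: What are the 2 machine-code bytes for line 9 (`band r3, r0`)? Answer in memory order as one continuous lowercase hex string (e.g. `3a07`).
c030

line 9 (band): pack op=0x3:4|rd=0:3|rs=3:3|pad=0:6 = 0x30c0; little→ c0 30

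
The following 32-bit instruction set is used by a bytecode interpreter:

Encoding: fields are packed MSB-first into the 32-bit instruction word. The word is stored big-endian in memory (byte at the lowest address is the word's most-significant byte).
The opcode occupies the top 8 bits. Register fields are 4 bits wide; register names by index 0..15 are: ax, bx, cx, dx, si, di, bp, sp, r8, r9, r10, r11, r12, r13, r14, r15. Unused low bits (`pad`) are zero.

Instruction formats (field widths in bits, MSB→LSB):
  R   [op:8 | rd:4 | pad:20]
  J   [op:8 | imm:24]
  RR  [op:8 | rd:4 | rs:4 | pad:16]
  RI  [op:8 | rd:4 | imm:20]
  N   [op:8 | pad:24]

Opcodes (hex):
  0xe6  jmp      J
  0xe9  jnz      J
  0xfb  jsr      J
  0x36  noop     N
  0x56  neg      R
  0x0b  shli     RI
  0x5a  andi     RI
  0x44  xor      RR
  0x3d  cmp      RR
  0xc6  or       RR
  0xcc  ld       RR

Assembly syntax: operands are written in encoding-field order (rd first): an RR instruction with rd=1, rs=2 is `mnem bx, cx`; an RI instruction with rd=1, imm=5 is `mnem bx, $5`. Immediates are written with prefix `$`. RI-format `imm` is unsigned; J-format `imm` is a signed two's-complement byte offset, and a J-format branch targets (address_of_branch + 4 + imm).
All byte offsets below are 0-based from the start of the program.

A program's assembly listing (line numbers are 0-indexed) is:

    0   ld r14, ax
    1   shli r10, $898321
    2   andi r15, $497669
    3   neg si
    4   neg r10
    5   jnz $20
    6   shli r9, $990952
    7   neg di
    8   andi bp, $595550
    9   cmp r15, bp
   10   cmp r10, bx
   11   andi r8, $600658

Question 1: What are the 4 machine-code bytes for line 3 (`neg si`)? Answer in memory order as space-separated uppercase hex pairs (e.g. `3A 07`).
line 3 (neg): pack op=0x56:8|rd=4:4|pad=0:20 = 0x56400000; big→ 56 40 00 00

56 40 00 00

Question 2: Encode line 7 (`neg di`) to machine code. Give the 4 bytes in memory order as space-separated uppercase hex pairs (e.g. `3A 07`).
56 50 00 00

7. neg fields op=0x56:8|rd=5:4|pad=0:20 → word 56500000h → 56 50 00 00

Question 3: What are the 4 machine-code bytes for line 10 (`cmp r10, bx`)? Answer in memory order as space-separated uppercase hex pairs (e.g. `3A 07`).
3D A1 00 00

10. cmp fields op=0x3d:8|rd=10:4|rs=1:4|pad=0:16 → word 3da10000h → 3d a1 00 00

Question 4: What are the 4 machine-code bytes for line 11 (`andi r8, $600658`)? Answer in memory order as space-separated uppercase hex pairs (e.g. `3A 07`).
11. andi fields op=0x5a:8|rd=8:4|imm=600658:20 → word 5a892a52h → 5a 89 2a 52

5A 89 2A 52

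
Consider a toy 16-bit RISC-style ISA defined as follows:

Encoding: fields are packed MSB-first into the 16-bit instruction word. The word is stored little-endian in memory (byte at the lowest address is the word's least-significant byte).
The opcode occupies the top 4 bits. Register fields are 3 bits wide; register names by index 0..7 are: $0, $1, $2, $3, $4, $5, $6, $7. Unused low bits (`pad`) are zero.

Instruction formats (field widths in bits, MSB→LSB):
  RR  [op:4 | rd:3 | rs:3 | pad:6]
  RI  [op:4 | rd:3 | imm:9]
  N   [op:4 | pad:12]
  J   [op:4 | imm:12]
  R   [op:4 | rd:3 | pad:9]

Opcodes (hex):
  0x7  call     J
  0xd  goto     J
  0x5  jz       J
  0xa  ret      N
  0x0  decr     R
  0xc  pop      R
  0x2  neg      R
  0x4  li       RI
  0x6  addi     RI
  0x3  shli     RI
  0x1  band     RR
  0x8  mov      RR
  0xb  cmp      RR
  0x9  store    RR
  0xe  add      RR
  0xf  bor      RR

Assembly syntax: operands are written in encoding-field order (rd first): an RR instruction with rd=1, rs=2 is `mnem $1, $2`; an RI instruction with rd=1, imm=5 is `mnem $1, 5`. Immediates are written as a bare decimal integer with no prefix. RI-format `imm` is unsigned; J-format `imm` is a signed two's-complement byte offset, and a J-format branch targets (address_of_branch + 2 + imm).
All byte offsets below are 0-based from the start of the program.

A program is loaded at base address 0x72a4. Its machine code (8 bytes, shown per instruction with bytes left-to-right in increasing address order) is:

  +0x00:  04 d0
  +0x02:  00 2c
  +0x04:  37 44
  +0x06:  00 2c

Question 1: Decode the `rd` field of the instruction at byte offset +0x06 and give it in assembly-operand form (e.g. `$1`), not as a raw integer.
$6

[06] 00 2c → 0x2c00
  op=0x2c00>>12=0x2 ⇒ neg (R)
  [11:9] rd=6 = $6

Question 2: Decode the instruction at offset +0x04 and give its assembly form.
[04] 37 44 → 0x4437
  opcode bits[15:12]=0x4: li/RI
  rd@[11:9]=0x2 ⇒ $2
  imm@[8:0]=0x37 ⇒ 55

li $2, 55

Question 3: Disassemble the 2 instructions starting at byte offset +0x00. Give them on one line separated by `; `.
goto 4; neg $6

+0x00: 04 d0 ⇒ word 0xd004 (little)
  top 4b → 0xd → goto [J]
  [11:0] imm=4 = 4
+0x02: 00 2c ⇒ word 0x2c00 (little)
  top 4b → 0x2 → neg [R]
  [11:9] rd=6 = $6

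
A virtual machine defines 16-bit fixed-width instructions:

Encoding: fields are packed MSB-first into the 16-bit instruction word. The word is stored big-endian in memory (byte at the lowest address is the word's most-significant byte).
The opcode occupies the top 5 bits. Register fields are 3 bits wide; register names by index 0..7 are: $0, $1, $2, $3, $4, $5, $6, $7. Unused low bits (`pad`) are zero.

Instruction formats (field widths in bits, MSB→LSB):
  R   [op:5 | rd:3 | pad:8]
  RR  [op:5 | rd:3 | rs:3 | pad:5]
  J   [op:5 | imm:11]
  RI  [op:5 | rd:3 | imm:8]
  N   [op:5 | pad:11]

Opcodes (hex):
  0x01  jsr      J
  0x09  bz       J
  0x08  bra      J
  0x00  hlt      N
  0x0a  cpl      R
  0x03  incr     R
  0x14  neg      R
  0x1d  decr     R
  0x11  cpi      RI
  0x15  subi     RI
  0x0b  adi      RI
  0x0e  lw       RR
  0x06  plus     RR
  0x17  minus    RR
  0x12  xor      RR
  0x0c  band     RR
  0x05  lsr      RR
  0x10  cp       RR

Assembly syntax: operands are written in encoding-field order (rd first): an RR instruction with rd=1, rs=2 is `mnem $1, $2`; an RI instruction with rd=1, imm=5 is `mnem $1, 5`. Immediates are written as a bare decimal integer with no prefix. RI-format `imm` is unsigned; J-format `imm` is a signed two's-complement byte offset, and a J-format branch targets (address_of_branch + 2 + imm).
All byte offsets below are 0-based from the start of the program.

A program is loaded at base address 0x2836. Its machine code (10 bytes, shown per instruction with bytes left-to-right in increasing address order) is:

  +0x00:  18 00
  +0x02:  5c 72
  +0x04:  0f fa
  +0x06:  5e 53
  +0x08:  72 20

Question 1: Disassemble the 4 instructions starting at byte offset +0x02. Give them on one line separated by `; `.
+0x02: 5c 72 ⇒ word 0x5c72 (big)
  opcode bits[15:11]=0xb: adi/RI
  rd@[10:8]=0x4 ⇒ $4
  imm@[7:0]=0x72 ⇒ 114
+0x04: 0f fa ⇒ word 0x0ffa (big)
  opcode bits[15:11]=0x1: jsr/J
  imm@[10:0]=0x7fa (s11→-6) ⇒ -6
+0x06: 5e 53 ⇒ word 0x5e53 (big)
  opcode bits[15:11]=0xb: adi/RI
  rd@[10:8]=0x6 ⇒ $6
  imm@[7:0]=0x53 ⇒ 83
+0x08: 72 20 ⇒ word 0x7220 (big)
  opcode bits[15:11]=0xe: lw/RR
  rd@[10:8]=0x2 ⇒ $2
  rs@[7:5]=0x1 ⇒ $1

adi $4, 114; jsr -6; adi $6, 83; lw $2, $1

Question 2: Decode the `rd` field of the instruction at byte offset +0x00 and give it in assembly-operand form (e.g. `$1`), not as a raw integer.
$0

+0x00: 18 00 ⇒ word 0x1800 (big)
  opcode bits[15:11]=0x3: incr/R
  [10:8] rd=0 = $0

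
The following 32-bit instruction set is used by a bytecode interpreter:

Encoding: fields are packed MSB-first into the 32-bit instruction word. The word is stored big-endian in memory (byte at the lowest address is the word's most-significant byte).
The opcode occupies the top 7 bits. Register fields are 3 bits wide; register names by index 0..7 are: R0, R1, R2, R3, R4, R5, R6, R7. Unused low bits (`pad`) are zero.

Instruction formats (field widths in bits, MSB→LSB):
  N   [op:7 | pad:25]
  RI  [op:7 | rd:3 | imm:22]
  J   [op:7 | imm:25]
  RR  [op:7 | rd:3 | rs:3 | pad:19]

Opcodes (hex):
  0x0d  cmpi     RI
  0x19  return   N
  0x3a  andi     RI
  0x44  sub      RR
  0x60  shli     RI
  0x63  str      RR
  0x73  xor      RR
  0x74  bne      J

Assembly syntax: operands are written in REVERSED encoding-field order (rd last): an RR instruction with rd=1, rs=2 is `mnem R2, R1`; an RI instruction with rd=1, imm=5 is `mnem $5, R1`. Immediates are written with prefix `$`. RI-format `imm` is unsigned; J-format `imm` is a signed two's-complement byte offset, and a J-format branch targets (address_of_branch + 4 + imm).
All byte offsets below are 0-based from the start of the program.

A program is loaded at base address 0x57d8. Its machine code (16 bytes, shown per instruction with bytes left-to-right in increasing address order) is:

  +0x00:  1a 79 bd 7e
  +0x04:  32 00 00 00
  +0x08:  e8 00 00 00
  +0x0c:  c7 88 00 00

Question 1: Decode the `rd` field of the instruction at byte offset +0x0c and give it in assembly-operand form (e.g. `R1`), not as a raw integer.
+0x0c: c7 88 00 00 ⇒ word 0xc7880000 (big)
  opcode bits[31:25]=0x63: str/RR
  [24:22] rd=6 = R6
  [21:19] rs=1 = R1

R6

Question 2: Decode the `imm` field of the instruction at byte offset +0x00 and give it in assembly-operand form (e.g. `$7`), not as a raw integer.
off 0x00: read 1a 79 bd 7e as big → 0x1a79bd7e
  op=0x1a79bd7e>>25=0xd ⇒ cmpi (RI)
  rd: (w>>22)&0x7=0x1 → R1
  imm: (w>>0)&0x3fffff=0x39bd7e → $3784062

$3784062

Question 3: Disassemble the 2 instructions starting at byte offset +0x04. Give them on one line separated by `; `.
return; bne $0

@+04  big-endian(32 00 00 00) = 0x32000000
  op=0x32000000>>25=0x19 ⇒ return (N)
@+08  big-endian(e8 00 00 00) = 0xe8000000
  op=0xe8000000>>25=0x74 ⇒ bne (J)
  imm: (w>>0)&0x1ffffff=0x0 → $0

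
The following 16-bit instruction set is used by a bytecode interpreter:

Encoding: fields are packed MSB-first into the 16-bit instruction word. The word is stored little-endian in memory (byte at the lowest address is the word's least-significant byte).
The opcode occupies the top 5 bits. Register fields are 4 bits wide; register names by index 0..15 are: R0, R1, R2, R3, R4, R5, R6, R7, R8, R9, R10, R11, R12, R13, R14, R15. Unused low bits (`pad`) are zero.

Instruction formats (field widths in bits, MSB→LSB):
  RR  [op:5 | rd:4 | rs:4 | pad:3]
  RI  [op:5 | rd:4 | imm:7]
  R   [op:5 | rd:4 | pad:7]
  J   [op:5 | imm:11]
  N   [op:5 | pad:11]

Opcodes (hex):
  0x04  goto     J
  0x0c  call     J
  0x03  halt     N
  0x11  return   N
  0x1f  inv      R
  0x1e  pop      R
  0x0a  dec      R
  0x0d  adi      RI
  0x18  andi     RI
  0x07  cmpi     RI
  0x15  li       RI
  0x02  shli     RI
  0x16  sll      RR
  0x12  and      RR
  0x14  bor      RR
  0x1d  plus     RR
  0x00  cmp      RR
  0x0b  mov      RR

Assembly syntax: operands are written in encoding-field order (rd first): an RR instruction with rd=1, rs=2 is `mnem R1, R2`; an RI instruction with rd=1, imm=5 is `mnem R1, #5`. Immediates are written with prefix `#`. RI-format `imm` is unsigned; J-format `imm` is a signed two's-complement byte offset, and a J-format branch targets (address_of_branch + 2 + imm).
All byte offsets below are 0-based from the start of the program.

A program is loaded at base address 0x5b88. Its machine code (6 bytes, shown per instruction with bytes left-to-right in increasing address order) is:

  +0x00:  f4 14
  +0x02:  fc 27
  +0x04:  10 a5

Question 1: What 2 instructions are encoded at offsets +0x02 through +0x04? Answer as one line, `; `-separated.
@+02  little-endian(fc 27) = 0x27fc
  op=0x27fc>>11=0x4 ⇒ goto (J)
  imm: (w>>0)&0x7ff=0x7fc (s11→-4) → #-4
@+04  little-endian(10 a5) = 0xa510
  op=0xa510>>11=0x14 ⇒ bor (RR)
  rd: (w>>7)&0xf=0xa → R10
  rs: (w>>3)&0xf=0x2 → R2

goto #-4; bor R10, R2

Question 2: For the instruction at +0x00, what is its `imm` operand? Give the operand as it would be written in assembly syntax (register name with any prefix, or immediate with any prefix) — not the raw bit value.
[00] f4 14 → 0x14f4
  opcode bits[15:11]=0x2: shli/RI
  rd: (w>>7)&0xf=0x9 → R9
  imm: (w>>0)&0x7f=0x74 → #116

#116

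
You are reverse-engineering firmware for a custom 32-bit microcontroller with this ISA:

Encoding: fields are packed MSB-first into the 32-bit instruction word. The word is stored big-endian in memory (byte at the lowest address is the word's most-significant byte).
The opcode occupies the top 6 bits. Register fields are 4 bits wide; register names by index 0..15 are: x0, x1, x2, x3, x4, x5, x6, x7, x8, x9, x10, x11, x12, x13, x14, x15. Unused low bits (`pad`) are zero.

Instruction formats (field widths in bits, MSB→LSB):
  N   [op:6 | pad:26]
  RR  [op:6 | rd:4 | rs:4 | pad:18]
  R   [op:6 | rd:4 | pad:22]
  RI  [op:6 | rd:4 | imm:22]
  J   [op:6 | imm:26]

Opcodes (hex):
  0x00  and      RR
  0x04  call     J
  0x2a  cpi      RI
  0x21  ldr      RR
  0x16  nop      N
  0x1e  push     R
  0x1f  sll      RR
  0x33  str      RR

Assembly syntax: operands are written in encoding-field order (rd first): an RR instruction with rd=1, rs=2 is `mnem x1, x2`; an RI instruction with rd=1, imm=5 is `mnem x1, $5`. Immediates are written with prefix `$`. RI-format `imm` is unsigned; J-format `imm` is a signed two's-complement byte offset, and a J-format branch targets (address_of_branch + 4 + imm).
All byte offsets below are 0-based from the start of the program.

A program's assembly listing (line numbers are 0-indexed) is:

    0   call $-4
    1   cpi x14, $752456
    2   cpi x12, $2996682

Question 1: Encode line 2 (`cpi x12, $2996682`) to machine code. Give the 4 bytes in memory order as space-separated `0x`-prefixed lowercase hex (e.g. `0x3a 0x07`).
L2: cpi op=0x2a:6|rd=12:4|imm=2996682:22 ⇒ 0xab2db9ca ⇒ big ab 2d b9 ca

0xab 0x2d 0xb9 0xca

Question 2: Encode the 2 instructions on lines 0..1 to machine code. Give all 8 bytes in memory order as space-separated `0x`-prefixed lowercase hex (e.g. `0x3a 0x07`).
L0: call op=0x4:6|imm=-4:26 ⇒ 0x13fffffc ⇒ big 13 ff ff fc
L1: cpi op=0x2a:6|rd=14:4|imm=752456:22 ⇒ 0xab8b7b48 ⇒ big ab 8b 7b 48

0x13 0xff 0xff 0xfc 0xab 0x8b 0x7b 0x48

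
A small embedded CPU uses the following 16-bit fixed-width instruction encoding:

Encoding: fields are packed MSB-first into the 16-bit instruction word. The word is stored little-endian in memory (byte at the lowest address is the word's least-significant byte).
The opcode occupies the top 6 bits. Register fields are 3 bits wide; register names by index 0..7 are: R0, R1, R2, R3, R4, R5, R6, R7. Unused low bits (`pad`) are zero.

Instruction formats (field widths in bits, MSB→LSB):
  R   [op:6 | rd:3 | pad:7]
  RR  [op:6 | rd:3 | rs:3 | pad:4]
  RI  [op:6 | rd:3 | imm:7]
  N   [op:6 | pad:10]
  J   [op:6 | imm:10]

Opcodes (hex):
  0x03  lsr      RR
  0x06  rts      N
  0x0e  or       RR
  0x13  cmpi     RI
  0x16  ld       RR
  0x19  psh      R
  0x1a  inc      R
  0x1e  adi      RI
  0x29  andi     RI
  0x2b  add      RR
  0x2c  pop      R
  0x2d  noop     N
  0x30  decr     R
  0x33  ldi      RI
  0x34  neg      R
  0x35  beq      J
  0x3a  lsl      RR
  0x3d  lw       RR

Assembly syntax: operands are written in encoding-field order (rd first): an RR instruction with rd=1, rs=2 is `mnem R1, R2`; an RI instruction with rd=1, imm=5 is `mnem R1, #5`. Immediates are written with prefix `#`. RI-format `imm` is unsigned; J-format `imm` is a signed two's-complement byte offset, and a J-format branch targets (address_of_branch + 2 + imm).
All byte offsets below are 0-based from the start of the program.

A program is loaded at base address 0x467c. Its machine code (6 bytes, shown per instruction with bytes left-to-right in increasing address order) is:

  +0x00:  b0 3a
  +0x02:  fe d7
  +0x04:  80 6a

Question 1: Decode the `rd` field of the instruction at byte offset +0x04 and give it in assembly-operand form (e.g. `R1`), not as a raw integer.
@+04  little-endian(80 6a) = 0x6a80
  op=0x6a80>>10=0x1a ⇒ inc (R)
  [9:7] rd=5 = R5

R5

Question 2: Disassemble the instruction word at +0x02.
beq #-2

[02] fe d7 → 0xd7fe
  op=0xd7fe>>10=0x35 ⇒ beq (J)
  imm@[9:0]=0x3fe (s10→-2) ⇒ #-2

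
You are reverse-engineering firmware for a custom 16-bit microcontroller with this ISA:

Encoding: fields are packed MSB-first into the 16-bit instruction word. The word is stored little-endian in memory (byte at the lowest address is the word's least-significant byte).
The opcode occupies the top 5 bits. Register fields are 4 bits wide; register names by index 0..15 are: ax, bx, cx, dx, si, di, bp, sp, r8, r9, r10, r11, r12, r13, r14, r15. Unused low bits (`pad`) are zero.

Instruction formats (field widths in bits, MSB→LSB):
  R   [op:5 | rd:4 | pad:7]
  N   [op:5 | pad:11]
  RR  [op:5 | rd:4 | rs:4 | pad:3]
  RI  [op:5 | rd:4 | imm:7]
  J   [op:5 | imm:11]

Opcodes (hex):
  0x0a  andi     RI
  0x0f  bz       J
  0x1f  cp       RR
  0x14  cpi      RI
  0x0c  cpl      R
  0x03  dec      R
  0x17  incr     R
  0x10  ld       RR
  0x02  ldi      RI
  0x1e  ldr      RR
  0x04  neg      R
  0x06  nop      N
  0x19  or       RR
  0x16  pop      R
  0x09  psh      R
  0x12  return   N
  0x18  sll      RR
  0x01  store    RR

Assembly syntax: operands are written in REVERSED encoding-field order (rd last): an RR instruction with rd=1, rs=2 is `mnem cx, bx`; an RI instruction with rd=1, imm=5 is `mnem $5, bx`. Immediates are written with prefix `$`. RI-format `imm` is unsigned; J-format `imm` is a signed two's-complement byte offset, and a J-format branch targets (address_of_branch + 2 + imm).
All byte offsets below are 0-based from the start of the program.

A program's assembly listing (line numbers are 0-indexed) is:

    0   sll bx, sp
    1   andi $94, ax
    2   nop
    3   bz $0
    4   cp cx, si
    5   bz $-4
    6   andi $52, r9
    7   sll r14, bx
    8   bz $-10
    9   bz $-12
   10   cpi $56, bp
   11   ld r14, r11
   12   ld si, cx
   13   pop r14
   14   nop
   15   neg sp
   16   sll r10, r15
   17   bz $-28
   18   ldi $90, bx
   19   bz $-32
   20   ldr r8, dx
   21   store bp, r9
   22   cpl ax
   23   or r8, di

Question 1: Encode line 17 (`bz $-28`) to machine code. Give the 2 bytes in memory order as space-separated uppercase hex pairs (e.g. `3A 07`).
E4 7F

L17: bz op=0xf:5|imm=-28:11 ⇒ 0x7fe4 ⇒ little e4 7f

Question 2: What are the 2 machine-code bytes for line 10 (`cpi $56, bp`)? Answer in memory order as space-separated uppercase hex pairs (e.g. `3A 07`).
L10: cpi op=0x14:5|rd=6:4|imm=56:7 ⇒ 0xa338 ⇒ little 38 a3

38 A3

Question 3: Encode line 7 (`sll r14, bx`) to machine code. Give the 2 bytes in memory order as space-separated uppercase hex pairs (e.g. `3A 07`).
F0 C0

L7: sll op=0x18:5|rd=1:4|rs=14:4|pad=0:3 ⇒ 0xc0f0 ⇒ little f0 c0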